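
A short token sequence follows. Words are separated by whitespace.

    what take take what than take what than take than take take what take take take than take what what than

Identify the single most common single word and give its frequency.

Unigram frequencies (highest first):
  take: 10
  what: 6
  than: 5

"take", 10 times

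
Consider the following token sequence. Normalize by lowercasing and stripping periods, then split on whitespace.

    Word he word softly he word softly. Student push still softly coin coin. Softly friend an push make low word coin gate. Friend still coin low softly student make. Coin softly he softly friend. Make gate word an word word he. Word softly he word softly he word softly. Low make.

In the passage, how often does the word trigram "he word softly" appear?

Scanning the 49 overlapping trigram windows for "he word softly":
  position 2–4: he word softly
  position 5–7: he word softly
  position 41–43: he word softly
  position 44–46: he word softly
  position 47–49: he word softly

5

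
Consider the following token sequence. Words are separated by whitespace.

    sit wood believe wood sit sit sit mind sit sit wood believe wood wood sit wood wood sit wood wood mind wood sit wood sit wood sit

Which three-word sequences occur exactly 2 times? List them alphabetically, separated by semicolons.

sit wood believe; sit wood sit; sit wood wood; wood believe wood; wood wood sit

Trigram counts meeting the condition (exactly 2 times):
  sit wood believe: 2
  sit wood sit: 2
  sit wood wood: 2
  wood believe wood: 2
  wood wood sit: 2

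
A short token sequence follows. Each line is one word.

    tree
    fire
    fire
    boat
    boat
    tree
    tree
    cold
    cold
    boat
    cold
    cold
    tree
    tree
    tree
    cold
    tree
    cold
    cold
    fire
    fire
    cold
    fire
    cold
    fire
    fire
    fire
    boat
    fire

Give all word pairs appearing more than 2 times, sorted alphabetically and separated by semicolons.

cold cold; cold fire; fire fire; tree cold; tree tree

Bigram counts meeting the condition (more than 2 times):
  cold cold: 3
  cold fire: 3
  fire fire: 4
  tree cold: 3
  tree tree: 3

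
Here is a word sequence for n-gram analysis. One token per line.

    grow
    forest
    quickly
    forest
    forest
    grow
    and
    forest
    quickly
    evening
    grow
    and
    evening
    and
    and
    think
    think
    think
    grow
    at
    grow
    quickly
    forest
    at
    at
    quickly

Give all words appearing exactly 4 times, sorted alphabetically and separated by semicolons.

Unigram counts meeting the condition (exactly 4 times):
  and: 4
  quickly: 4

and; quickly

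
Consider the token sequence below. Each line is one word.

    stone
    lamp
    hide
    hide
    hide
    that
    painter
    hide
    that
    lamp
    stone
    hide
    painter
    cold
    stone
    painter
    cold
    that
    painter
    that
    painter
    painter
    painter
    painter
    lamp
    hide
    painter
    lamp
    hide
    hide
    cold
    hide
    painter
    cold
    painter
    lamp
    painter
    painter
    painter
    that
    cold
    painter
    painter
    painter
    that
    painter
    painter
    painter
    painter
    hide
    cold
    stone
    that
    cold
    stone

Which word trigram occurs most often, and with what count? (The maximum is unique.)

Trigram frequencies (highest first):
  painter painter painter: 6
  lamp hide hide: 2
  hide painter cold: 2
  painter that painter: 2
  that painter painter: 2
  painter lamp hide: 2
  … (36 more, each ≤ 2)

"painter painter painter", 6 times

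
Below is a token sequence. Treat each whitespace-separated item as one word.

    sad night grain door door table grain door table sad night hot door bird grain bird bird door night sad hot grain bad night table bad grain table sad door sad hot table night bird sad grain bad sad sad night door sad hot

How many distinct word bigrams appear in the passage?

34

44 tokens → 43 bigram windows in total.
Repeated bigrams (each contributes count−1 duplicates):
  sad hot: 3
  sad night: 3
  door sad: 2
  door table: 2
  grain bad: 2
  grain door: 2
  table sad: 2
9 duplicate windows → 43 − 9 = 34 distinct.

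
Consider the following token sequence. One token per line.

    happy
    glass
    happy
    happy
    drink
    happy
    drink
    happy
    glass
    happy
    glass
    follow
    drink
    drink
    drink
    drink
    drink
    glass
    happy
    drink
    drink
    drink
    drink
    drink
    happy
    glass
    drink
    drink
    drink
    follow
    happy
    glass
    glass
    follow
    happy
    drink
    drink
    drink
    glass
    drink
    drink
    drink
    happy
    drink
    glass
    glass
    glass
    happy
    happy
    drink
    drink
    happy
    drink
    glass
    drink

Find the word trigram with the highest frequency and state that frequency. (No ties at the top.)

Trigram frequencies (highest first):
  drink drink drink: 9
  drink happy drink: 3
  happy drink drink: 3
  drink drink happy: 3
  happy glass happy: 2
  glass happy happy: 2
  … (24 more, each ≤ 2)

"drink drink drink", 9 times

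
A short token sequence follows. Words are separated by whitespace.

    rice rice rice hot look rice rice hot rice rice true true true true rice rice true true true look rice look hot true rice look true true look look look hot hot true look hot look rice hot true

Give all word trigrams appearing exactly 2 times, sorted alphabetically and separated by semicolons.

Trigram counts meeting the condition (exactly 2 times):
  hot look rice: 2
  rice rice hot: 2
  rice rice true: 2
  rice true true: 2
  true true look: 2

hot look rice; rice rice hot; rice rice true; rice true true; true true look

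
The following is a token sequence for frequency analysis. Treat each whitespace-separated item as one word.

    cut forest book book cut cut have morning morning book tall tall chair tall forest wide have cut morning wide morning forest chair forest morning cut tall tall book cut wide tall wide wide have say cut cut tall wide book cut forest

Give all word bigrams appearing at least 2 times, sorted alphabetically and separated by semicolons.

book cut; cut cut; cut forest; cut tall; tall tall; tall wide; wide have

Bigram counts meeting the condition (at least 2 times):
  book cut: 3
  cut cut: 2
  cut forest: 2
  cut tall: 2
  tall tall: 2
  tall wide: 2
  wide have: 2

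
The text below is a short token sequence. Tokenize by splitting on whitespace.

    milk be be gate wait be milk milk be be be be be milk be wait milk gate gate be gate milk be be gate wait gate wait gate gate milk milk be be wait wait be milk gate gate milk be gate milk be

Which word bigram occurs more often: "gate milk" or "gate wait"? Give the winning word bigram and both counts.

"gate milk" (4 vs 3)

"gate milk": 4 occurrences
"gate wait": 3 occurrences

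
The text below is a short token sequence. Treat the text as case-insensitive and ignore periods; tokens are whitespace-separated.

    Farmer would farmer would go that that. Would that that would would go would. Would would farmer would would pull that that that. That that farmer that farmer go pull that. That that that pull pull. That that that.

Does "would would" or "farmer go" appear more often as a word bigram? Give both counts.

"would would": 4 occurrences
"farmer go": 1 occurrence

"would would" (4 vs 1)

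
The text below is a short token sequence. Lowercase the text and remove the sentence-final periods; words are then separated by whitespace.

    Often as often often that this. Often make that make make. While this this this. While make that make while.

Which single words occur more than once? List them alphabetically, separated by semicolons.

make; often; that; this; while

Unigram counts meeting the condition (more than once):
  make: 5
  often: 4
  that: 3
  this: 4
  while: 3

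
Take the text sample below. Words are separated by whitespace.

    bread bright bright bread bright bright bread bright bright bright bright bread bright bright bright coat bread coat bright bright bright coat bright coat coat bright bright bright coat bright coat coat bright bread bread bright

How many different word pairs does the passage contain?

9

36 tokens → 35 bigram windows in total.
Repeated bigrams (each contributes count−1 duplicates):
  bright bright: 11
  bread bright: 5
  bright coat: 5
  coat bright: 5
  bright bread: 4
  coat coat: 2
26 duplicate windows → 35 − 26 = 9 distinct.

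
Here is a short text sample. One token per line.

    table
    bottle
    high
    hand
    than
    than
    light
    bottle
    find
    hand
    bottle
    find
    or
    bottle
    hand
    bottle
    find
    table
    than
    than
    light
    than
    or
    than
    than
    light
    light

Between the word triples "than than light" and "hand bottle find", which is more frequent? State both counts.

"than than light": 3 occurrences
"hand bottle find": 2 occurrences

"than than light" (3 vs 2)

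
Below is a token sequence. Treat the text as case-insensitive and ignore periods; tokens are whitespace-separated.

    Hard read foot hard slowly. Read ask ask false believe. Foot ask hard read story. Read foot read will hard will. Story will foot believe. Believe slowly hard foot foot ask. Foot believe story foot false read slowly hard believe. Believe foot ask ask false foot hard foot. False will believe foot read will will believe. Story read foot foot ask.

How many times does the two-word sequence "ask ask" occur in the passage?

2

Scanning the 60 overlapping bigram windows for "ask ask":
  position 7–8: ask ask
  position 43–44: ask ask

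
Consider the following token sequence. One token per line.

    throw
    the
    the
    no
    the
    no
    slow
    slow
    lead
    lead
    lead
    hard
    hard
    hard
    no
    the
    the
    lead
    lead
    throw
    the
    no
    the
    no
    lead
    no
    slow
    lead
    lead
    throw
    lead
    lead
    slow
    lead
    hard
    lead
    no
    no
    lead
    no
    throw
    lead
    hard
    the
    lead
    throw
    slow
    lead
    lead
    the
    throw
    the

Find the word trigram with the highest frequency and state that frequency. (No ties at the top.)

Trigram frequencies (highest first):
  slow lead lead: 3
  the no the: 2
  no the no: 2
  lead lead throw: 2
  no lead no: 2
  throw the the: 1
  … (38 more, each ≤ 1)

"slow lead lead", 3 times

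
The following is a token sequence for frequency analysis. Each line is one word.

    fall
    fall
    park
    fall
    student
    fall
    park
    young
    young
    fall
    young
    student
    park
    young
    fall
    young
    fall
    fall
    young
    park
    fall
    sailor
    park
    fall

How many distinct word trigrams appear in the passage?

24 tokens → 22 trigram windows in total.
Repeated trigrams (each contributes count−1 duplicates):
  young fall young: 2
1 duplicate windows → 22 − 1 = 21 distinct.

21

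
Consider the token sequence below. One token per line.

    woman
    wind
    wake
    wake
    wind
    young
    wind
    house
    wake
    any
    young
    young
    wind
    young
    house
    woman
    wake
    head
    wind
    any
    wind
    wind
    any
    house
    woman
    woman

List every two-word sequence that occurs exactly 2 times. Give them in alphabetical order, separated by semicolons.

house woman; wind any; wind young; young wind

Bigram counts meeting the condition (exactly 2 times):
  house woman: 2
  wind any: 2
  wind young: 2
  young wind: 2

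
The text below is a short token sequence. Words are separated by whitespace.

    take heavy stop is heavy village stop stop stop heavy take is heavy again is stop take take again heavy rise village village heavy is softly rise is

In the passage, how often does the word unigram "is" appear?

5

Scanning the 28 tokens for "is":
  position 4: is
  position 12: is
  position 15: is
  position 25: is
  position 28: is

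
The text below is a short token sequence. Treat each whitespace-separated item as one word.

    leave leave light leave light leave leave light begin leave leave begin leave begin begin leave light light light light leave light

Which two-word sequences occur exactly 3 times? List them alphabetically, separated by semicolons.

begin leave; leave leave; light leave; light light

Bigram counts meeting the condition (exactly 3 times):
  begin leave: 3
  leave leave: 3
  light leave: 3
  light light: 3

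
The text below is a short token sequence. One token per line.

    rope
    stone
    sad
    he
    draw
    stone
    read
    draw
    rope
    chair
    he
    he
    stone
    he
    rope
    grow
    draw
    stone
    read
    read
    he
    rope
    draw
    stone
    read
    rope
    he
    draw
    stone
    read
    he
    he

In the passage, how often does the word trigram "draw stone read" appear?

4

Scanning the 30 overlapping trigram windows for "draw stone read":
  position 5–7: draw stone read
  position 17–19: draw stone read
  position 23–25: draw stone read
  position 28–30: draw stone read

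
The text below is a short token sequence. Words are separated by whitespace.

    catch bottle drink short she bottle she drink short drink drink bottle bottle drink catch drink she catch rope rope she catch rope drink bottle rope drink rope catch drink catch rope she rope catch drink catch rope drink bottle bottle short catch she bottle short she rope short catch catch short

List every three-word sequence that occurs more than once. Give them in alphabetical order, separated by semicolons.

catch drink catch; catch rope drink; drink bottle bottle; drink catch rope; rope catch drink; rope drink bottle; she catch rope

Trigram counts meeting the condition (more than once):
  catch drink catch: 2
  catch rope drink: 2
  drink bottle bottle: 2
  drink catch rope: 2
  rope catch drink: 2
  rope drink bottle: 2
  she catch rope: 2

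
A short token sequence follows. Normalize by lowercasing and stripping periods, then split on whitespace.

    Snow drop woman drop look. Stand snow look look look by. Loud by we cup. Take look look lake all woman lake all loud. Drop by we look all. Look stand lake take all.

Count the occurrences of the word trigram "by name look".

Scanning the 32 overlapping trigram windows for "by name look":
  (none found)

0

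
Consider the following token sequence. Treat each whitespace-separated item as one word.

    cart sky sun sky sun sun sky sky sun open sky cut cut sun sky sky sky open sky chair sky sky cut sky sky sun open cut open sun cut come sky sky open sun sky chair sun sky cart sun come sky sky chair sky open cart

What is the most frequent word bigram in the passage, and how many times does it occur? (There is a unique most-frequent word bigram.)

"sky sky", 7 times

Bigram frequencies (highest first):
  sky sky: 7
  sun sky: 5
  sky sun: 4
  sky open: 3
  sky chair: 3
  sun open: 2
  … (19 more, each ≤ 2)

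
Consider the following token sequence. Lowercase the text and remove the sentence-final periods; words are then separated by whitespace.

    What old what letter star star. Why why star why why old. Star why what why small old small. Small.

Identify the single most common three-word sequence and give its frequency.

"star why why", 2 times

Trigram frequencies (highest first):
  star why why: 2
  what old what: 1
  old what letter: 1
  what letter star: 1
  letter star star: 1
  star star why: 1
  … (11 more, each ≤ 1)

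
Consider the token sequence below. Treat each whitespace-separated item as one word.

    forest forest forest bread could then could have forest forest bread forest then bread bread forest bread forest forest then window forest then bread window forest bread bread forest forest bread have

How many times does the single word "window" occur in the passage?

2

Scanning the 32 tokens for "window":
  position 21: window
  position 25: window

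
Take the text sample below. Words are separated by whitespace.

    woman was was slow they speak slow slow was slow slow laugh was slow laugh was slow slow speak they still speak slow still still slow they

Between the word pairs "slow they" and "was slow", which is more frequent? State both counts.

"slow they": 2 occurrences
"was slow": 4 occurrences

"was slow" (4 vs 2)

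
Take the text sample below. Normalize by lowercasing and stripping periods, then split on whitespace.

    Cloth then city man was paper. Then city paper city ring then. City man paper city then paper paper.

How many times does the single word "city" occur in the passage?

Scanning the 19 tokens for "city":
  position 3: city
  position 8: city
  position 10: city
  position 13: city
  position 16: city

5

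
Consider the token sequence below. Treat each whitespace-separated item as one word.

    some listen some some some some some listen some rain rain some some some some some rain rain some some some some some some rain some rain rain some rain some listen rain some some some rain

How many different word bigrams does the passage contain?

7

37 tokens → 36 bigram windows in total.
Repeated bigrams (each contributes count−1 duplicates):
  some some: 15
  rain some: 6
  some rain: 6
  rain rain: 3
  some listen: 3
  listen some: 2
29 duplicate windows → 36 − 29 = 7 distinct.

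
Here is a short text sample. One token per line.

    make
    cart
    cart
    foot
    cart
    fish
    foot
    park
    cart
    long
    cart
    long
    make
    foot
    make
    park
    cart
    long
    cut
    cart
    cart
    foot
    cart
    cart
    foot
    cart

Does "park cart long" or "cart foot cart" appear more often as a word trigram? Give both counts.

"park cart long": 2 occurrences
"cart foot cart": 3 occurrences

"cart foot cart" (3 vs 2)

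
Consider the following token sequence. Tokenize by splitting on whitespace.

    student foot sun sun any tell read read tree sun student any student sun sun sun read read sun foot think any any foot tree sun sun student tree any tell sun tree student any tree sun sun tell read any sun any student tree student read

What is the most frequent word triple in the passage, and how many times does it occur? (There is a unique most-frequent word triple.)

"tree sun sun", 2 times

Trigram frequencies (highest first):
  tree sun sun: 2
  student foot sun: 1
  foot sun sun: 1
  sun sun any: 1
  sun any tell: 1
  any tell read: 1
  … (38 more, each ≤ 1)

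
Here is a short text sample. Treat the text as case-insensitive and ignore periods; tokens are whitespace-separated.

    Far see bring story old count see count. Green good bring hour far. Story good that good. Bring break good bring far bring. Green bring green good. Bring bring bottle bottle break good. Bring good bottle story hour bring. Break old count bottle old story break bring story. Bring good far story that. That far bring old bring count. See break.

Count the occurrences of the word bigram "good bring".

Scanning the 60 overlapping bigram windows for "good bring":
  position 10–11: good bring
  position 17–18: good bring
  position 20–21: good bring
  position 27–28: good bring
  position 33–34: good bring

5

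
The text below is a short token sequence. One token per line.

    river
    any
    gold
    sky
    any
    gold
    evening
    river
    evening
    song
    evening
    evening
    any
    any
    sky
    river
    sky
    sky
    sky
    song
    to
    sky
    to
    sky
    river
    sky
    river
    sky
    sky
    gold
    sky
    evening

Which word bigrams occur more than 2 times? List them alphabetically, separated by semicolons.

Bigram counts meeting the condition (more than 2 times):
  river sky: 3
  sky river: 3
  sky sky: 3

river sky; sky river; sky sky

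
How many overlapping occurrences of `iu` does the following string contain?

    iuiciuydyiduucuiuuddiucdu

Sliding a length-2 window over the 25 characters (24 positions):
  position 1–2: iu
  position 5–6: iu
  position 16–17: iu
  position 21–22: iu

4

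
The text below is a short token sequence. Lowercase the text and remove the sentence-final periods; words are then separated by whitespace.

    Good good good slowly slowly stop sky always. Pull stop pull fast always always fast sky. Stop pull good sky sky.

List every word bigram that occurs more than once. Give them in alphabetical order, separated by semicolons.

good good; stop pull

Bigram counts meeting the condition (more than once):
  good good: 2
  stop pull: 2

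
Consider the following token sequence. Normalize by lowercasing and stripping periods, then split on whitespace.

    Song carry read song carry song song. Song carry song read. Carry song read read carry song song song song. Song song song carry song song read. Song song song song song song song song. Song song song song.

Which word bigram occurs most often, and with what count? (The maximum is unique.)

"song song", 20 times

Bigram frequencies (highest first):
  song song: 20
  carry song: 5
  song carry: 4
  song read: 3
  read song: 2
  read carry: 2
  … (2 more, each ≤ 1)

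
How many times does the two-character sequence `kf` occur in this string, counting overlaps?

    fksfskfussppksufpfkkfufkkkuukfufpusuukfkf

Sliding a length-2 window over the 41 characters (40 positions):
  position 6–7: kf
  position 20–21: kf
  position 29–30: kf
  position 38–39: kf
  position 40–41: kf

5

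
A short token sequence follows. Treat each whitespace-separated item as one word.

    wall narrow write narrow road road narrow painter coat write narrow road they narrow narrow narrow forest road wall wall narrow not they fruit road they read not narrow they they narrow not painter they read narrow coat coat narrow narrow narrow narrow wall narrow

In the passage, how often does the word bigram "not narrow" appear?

Scanning the 44 overlapping bigram windows for "not narrow":
  position 28–29: not narrow

1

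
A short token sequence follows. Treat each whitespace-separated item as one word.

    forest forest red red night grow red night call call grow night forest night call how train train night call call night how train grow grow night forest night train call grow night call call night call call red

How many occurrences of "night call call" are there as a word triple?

Scanning the 37 overlapping trigram windows for "night call call":
  position 8–10: night call call
  position 19–21: night call call
  position 33–35: night call call
  position 36–38: night call call

4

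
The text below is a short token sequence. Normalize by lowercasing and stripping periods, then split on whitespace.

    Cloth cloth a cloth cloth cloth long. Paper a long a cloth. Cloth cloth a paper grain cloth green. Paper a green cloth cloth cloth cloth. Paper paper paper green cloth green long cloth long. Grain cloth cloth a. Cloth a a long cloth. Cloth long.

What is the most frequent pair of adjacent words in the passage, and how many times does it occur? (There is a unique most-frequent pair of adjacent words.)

"cloth cloth", 10 times

Bigram frequencies (highest first):
  cloth cloth: 10
  cloth a: 4
  a cloth: 3
  cloth long: 3
  paper a: 2
  a long: 2
  … (16 more, each ≤ 2)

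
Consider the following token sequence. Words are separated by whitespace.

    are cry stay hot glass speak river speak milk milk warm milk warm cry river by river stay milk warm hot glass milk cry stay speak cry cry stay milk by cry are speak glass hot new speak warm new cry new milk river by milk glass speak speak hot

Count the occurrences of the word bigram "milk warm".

Scanning the 49 overlapping bigram windows for "milk warm":
  position 10–11: milk warm
  position 12–13: milk warm
  position 19–20: milk warm

3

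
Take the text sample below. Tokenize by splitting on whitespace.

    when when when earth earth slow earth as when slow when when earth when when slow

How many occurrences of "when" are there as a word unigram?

Scanning the 16 tokens for "when":
  position 1: when
  position 2: when
  position 3: when
  position 9: when
  position 11: when
  position 12: when
  position 14: when
  position 15: when

8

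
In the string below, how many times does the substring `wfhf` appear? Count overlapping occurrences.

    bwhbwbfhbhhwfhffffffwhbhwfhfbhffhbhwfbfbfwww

Sliding a length-4 window over the 44 characters (41 positions):
  position 12–15: wfhf
  position 25–28: wfhf

2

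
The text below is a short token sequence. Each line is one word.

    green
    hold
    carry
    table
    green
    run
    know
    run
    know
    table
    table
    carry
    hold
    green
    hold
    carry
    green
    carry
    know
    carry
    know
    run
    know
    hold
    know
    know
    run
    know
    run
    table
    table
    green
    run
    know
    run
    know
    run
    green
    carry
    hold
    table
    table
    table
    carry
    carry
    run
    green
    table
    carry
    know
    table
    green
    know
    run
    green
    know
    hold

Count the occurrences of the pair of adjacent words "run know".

6

Scanning the 56 overlapping bigram windows for "run know":
  position 6–7: run know
  position 8–9: run know
  position 22–23: run know
  position 27–28: run know
  position 33–34: run know
  position 35–36: run know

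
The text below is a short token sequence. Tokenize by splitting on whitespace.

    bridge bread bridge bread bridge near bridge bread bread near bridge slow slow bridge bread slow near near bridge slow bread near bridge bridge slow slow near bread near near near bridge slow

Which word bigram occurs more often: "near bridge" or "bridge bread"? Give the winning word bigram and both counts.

"near bridge" (5 vs 4)

"near bridge": 5 occurrences
"bridge bread": 4 occurrences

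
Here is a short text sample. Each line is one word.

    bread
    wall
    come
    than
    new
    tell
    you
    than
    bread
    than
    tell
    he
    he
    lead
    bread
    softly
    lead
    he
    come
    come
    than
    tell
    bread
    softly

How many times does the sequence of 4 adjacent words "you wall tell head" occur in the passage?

0

Scanning the 21 overlapping 4-gram windows for "you wall tell head":
  (none found)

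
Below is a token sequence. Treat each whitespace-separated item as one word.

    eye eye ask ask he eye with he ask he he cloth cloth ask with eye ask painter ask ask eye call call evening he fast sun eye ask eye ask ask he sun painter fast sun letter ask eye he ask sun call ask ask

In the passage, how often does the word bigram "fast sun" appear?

2

Scanning the 45 overlapping bigram windows for "fast sun":
  position 26–27: fast sun
  position 36–37: fast sun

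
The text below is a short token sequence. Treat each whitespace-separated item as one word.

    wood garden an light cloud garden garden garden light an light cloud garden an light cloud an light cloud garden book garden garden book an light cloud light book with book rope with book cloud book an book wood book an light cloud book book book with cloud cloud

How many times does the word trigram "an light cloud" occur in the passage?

6

Scanning the 47 overlapping trigram windows for "an light cloud":
  position 3–5: an light cloud
  position 10–12: an light cloud
  position 14–16: an light cloud
  position 17–19: an light cloud
  position 25–27: an light cloud
  position 41–43: an light cloud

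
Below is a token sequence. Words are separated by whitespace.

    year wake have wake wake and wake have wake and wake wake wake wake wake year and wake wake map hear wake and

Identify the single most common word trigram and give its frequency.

"wake wake wake", 3 times

Trigram frequencies (highest first):
  wake wake wake: 3
  wake have wake: 2
  wake and wake: 2
  and wake wake: 2
  year wake have: 1
  have wake wake: 1
  … (10 more, each ≤ 1)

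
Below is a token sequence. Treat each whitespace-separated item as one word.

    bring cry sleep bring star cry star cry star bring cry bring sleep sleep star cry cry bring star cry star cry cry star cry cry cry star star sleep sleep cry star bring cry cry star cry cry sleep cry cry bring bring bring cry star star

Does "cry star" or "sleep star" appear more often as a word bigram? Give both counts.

"cry star": 8 occurrences
"sleep star": 1 occurrence

"cry star" (8 vs 1)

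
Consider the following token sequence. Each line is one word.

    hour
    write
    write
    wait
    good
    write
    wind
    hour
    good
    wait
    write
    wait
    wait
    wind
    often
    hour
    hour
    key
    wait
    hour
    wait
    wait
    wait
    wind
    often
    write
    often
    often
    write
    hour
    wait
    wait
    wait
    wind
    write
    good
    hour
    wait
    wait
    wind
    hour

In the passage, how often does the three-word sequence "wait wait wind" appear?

Scanning the 39 overlapping trigram windows for "wait wait wind":
  position 12–14: wait wait wind
  position 22–24: wait wait wind
  position 32–34: wait wait wind
  position 38–40: wait wait wind

4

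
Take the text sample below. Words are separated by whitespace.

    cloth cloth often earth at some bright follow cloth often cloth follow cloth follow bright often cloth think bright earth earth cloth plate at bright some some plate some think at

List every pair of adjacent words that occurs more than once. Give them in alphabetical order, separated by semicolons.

Bigram counts meeting the condition (more than once):
  cloth follow: 2
  cloth often: 2
  follow cloth: 2
  often cloth: 2

cloth follow; cloth often; follow cloth; often cloth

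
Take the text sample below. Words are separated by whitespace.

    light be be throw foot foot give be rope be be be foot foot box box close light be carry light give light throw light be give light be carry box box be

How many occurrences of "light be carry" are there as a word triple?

Scanning the 31 overlapping trigram windows for "light be carry":
  position 18–20: light be carry
  position 28–30: light be carry

2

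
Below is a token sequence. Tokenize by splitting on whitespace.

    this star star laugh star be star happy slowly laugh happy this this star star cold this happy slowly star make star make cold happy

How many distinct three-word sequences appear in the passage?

22

25 tokens → 23 trigram windows in total.
Repeated trigrams (each contributes count−1 duplicates):
  this star star: 2
1 duplicate windows → 23 − 1 = 22 distinct.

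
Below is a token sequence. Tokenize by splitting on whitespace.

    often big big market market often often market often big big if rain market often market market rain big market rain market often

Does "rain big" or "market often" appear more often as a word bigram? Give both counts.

"rain big": 1 occurrence
"market often": 4 occurrences

"market often" (4 vs 1)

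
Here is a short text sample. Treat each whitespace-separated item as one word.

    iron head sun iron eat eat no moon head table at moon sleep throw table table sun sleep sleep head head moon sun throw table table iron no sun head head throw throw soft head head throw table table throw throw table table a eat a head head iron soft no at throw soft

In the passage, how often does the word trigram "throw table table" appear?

Scanning the 52 overlapping trigram windows for "throw table table":
  position 14–16: throw table table
  position 24–26: throw table table
  position 37–39: throw table table
  position 41–43: throw table table

4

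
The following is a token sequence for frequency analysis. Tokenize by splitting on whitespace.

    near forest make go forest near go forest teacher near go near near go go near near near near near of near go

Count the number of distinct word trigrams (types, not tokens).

18

23 tokens → 21 trigram windows in total.
Repeated trigrams (each contributes count−1 duplicates):
  near near near: 3
  go near near: 2
3 duplicate windows → 21 − 3 = 18 distinct.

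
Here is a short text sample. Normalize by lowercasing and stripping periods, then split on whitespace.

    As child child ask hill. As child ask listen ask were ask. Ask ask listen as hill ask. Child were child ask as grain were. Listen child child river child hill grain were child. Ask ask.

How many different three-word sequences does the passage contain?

36 tokens → 34 trigram windows in total.
Repeated trigrams (each contributes count−1 duplicates):
  were child ask: 2
1 duplicate windows → 34 − 1 = 33 distinct.

33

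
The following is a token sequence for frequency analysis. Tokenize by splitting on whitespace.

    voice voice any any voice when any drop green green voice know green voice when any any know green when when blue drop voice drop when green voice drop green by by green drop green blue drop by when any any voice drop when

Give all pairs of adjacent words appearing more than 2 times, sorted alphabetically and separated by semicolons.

any any; drop green; green voice; voice drop; when any

Bigram counts meeting the condition (more than 2 times):
  any any: 3
  drop green: 3
  green voice: 3
  voice drop: 3
  when any: 3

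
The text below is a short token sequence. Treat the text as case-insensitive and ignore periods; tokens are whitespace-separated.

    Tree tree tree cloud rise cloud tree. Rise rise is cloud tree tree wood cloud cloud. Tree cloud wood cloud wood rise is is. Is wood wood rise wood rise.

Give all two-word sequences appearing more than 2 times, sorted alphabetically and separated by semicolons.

cloud tree; tree tree; wood rise

Bigram counts meeting the condition (more than 2 times):
  cloud tree: 3
  tree tree: 3
  wood rise: 3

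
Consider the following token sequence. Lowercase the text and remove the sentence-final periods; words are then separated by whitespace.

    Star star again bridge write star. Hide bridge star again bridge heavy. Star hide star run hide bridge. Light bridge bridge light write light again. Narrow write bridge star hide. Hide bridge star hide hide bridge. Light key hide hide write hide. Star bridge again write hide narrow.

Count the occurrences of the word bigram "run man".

0

Scanning the 47 overlapping bigram windows for "run man":
  (none found)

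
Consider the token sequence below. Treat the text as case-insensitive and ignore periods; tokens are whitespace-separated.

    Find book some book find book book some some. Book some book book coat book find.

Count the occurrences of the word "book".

Scanning the 16 tokens for "book":
  position 2: book
  position 4: book
  position 6: book
  position 7: book
  position 10: book
  position 12: book
  position 13: book
  position 15: book

8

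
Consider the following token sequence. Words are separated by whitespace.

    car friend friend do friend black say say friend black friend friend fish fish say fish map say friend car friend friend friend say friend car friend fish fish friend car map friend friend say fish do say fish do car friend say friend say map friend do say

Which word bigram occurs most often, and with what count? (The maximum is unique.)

"friend friend", 5 times

Bigram frequencies (highest first):
  friend friend: 5
  car friend: 4
  say friend: 4
  friend say: 4
  say fish: 3
  friend car: 3
  … (18 more, each ≤ 2)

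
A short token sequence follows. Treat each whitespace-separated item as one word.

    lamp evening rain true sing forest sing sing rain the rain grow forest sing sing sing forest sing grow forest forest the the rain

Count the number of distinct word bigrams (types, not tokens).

16

24 tokens → 23 bigram windows in total.
Repeated bigrams (each contributes count−1 duplicates):
  forest sing: 3
  sing sing: 3
  grow forest: 2
  sing forest: 2
  the rain: 2
7 duplicate windows → 23 − 7 = 16 distinct.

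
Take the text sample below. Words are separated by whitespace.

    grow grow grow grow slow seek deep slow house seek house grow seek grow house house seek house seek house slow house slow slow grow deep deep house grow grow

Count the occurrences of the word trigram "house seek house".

3

Scanning the 28 overlapping trigram windows for "house seek house":
  position 9–11: house seek house
  position 16–18: house seek house
  position 18–20: house seek house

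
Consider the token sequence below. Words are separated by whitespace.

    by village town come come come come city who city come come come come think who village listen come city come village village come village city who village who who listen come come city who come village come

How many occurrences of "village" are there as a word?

7

Scanning the 38 tokens for "village":
  position 2: village
  position 17: village
  position 22: village
  position 23: village
  position 25: village
  position 28: village
  position 37: village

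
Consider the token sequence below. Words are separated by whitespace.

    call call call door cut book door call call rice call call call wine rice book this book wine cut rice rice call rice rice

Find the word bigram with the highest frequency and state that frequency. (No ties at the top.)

Bigram frequencies (highest first):
  call call: 5
  call rice: 2
  rice call: 2
  rice rice: 2
  call door: 1
  door cut: 1
  … (11 more, each ≤ 1)

"call call", 5 times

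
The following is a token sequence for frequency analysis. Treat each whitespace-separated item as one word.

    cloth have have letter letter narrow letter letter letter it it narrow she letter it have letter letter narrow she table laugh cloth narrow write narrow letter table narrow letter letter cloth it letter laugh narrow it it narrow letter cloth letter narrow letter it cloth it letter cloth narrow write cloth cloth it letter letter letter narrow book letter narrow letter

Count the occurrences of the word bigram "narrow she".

2

Scanning the 61 overlapping bigram windows for "narrow she":
  position 12–13: narrow she
  position 19–20: narrow she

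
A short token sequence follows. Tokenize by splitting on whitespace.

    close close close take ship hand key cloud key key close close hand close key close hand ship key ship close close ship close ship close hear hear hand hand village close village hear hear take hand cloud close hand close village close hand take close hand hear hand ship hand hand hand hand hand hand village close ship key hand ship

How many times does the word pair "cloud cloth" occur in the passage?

0

Scanning the 61 overlapping bigram windows for "cloud cloth":
  (none found)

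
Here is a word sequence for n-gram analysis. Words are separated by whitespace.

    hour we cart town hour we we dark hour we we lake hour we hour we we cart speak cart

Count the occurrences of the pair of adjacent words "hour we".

5

Scanning the 19 overlapping bigram windows for "hour we":
  position 1–2: hour we
  position 5–6: hour we
  position 9–10: hour we
  position 13–14: hour we
  position 15–16: hour we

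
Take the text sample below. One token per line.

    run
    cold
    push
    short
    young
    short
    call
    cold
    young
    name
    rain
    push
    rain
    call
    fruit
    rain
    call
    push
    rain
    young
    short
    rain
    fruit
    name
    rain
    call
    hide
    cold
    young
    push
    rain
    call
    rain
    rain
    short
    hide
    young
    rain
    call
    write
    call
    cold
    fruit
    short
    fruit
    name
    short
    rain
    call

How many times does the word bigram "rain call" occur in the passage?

Scanning the 48 overlapping bigram windows for "rain call":
  position 13–14: rain call
  position 16–17: rain call
  position 25–26: rain call
  position 31–32: rain call
  position 38–39: rain call
  position 48–49: rain call

6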